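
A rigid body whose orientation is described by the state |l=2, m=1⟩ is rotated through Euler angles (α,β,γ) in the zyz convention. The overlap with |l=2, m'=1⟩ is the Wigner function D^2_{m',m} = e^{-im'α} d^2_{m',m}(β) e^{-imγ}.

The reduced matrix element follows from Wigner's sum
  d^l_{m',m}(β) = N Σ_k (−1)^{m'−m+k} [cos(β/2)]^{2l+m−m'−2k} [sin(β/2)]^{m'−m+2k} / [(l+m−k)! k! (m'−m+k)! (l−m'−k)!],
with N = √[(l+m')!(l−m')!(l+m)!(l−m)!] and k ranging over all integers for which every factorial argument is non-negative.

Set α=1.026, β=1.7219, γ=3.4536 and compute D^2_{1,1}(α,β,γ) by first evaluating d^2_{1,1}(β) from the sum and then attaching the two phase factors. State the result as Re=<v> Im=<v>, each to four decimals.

Re=0.1275 Im=-0.5377

First d^2_{1,1}(β=1.7219), then the phase factors e^{-i(1)α} and e^{-i(1)γ}:
Half-angle: c=0.651717, s=0.758462. N=√(6·1·6·1)=6.000000
k: max(0,(1)−(1))=0 … min(2+(1),2−(1))=1
  k=0: (−1)^0·6.0000/(6)·0.6517^4·0.7585^0 = +0.180400
  k=1: (−1)^1·6.0000/(2)·0.6517^2·0.7585^2 = -0.733006
d^2_{1,1}(1.7219) = +0.180400 -0.733006 = -0.552606
Phases: e^{-i·(1)·1.026}=+0.518244-0.855233i, e^{-i·(1)·3.4536}=-0.951719+0.306970i ⇒ D=+0.127482-0.537700i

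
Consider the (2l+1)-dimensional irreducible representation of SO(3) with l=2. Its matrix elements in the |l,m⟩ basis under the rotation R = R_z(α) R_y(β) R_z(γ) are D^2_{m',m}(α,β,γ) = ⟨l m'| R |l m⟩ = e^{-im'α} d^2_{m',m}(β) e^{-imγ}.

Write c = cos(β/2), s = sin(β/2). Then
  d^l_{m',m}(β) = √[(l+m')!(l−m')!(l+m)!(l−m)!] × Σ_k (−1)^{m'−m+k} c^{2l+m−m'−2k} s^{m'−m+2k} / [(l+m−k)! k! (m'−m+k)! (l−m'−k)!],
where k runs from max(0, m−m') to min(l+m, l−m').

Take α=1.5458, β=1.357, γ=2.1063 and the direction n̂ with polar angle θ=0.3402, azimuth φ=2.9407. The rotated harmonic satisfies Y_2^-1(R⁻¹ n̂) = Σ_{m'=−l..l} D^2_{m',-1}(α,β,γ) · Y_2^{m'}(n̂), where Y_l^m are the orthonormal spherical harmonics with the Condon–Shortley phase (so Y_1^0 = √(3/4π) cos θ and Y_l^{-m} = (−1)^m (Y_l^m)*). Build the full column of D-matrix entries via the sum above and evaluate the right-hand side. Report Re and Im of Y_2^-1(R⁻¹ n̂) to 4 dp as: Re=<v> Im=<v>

Need the full column D^2_{m',-1} for m'=−2..2 at α=1.5458, β=1.357, γ=2.1063.
cos(β/2)=0.778515, sin(β/2)=0.627626
d^2_{-2,-1}: single k=1 term ⇒ +0.592287;  D = +0.276397-0.523840i
d^2_{-1,-1}: k∈[0..1] ⇒ +0.367340 -0.716238 = -0.348898;  D = +0.304412+0.170478i
d^2_{0,-1}: k∈[0..1] ⇒ -0.725400 +0.471461 = -0.253939;  D = +0.129579-0.218391i
d^2_{1,-1}: k∈[0..1] ⇒ +0.716238 -0.155169 = +0.561069;  D = +0.475219+0.298270i
d^2_{2,-1}: single k=0 term ⇒ -0.384946;  D = -0.212726+0.320829i
Y_2^{m'}(θ=0.3402,φ=2.9407) and Σ D·Y over m':
  (+0.2764-0.5238i)·(+0.0396+0.0168i)  (+0.3044+0.1705i)·(-0.2381-0.0485i)  (+0.1296-0.2184i)·(+0.5254+0.0000i)  (+0.4752+0.2983i)·(+0.2381-0.0485i)  (-0.2127+0.3208i)·(+0.0396-0.0168i)
Y_2^-1(R⁻¹ n̂) = +0.148214-0.121935i

Re=0.1482 Im=-0.1219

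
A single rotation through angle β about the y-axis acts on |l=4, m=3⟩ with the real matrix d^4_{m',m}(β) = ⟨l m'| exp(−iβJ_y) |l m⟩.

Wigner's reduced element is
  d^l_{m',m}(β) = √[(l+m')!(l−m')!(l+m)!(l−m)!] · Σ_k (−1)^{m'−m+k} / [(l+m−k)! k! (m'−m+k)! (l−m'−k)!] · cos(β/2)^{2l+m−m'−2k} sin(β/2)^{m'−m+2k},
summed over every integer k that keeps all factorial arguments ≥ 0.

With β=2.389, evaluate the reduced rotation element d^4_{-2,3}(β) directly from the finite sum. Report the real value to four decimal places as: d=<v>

d=-0.4399

d^4_{-2,3}(β=2.389) via Wigner's sum:
c=cos(2.389/2)=0.367478, s=sin(2.389/2)=0.930032; N=√[2·720·5040·1]=2693.993318
Admissible k: 5..6 (factorial args all ≥0)
  k=5: (−1)^0·2693.9933/(240)·0.3675^3·0.9300^5 = +0.387588
  k=6: (−1)^1·2693.9933/(720)·0.3675^1·0.9300^7 = -0.827525
d^4_{-2,3}(2.389) = +0.387588 -0.827525 = -0.439937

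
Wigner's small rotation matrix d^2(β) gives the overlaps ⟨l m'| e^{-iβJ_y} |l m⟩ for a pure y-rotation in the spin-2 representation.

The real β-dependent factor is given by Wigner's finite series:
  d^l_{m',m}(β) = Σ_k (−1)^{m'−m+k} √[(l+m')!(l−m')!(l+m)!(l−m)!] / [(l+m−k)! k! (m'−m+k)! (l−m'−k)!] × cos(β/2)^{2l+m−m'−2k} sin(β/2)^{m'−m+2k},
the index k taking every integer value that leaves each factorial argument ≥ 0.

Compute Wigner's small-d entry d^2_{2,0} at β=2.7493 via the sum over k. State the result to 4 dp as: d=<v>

d=0.0895

d^2_{2,0}(β=2.7493) via Wigner's sum:
With c≡cos(β/2)=0.194891 and s≡sin(β/2)=0.980825, N=[24·1·2·2]^{1/2}=9.797959
k: max(0,(0)−(2))=0 … min(2+(0),2−(2))=0
  k=0: (−1)^2·9.7980/(4)·0.1949^2·0.9808^2 = +0.089504
d^2_{2,0}(2.7493) = +0.089504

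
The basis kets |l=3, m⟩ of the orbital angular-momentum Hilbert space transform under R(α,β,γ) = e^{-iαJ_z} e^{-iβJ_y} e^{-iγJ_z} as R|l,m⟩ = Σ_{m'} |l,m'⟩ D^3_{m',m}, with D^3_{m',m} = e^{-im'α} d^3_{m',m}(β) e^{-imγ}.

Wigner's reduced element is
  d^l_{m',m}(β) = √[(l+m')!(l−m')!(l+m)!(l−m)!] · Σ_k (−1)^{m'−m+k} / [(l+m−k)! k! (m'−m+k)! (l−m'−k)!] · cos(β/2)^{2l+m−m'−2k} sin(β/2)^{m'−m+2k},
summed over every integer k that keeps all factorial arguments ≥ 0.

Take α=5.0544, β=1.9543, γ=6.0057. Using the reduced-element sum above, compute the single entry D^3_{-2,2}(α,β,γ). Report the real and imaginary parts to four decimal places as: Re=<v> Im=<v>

Re=-0.1349 Im=-0.3917

D^3_{-2,2}(5.0544,1.9543,6.0057) = e^{-i·-2·5.0544}·d^3_{-2,2}(1.9543)·e^{-i·2·6.0057}. Compute d first:
Half-angle: c=0.559387, s=0.828906. N=√(1·120·120·1)=120.000000
Admissible k: 4..5 (factorial args all ≥0)
  k=4: (−1)^0·120.0000/(24)·0.5594^2·0.8289^4 = +0.738613
  k=5: (−1)^1·120.0000/(120)·0.5594^0·0.8289^6 = -0.324364
d^3_{-2,2}(1.9543) = +0.738613 -0.324364 = +0.414249
D = (-0.775037-0.631915i)·(+0.414249)·(+0.849916+0.526918i) = -0.134941-0.391654i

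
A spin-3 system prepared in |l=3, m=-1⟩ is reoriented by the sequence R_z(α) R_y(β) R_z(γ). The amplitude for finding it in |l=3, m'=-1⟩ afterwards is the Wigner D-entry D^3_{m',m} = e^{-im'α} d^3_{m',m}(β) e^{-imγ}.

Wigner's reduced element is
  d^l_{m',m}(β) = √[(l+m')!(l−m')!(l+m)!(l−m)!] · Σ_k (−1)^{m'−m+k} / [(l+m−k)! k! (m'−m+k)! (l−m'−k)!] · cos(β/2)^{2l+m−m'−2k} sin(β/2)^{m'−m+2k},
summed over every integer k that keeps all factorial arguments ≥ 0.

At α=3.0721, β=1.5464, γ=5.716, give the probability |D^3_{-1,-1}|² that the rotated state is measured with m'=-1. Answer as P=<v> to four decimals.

P=0.0250

First d^3_{-1,-1}(β=1.5464), then the phase factors e^{-i(-1)α} and e^{-i(-1)γ}:
c=cos(1.5464/2)=0.715679, s=sin(1.5464/2)=0.698429; N=√[2·24·2·24]=48.000000
k∈{0,1,2} keeps every argument non-negative
  k=0: (−1)^0·48.0000/(48)·0.7157^6·0.6984^0 = +0.134373
  k=1: (−1)^1·48.0000/(6)·0.7157^4·0.6984^2 = -1.023784
  k=2: (−1)^2·48.0000/(8)·0.7157^2·0.6984^4 = +0.731269
d^3_{-1,-1}(1.5464) = +0.134373 -1.023784 +0.731269 = -0.158142
|D^3_{-1,-1}|² = |d^3_{-1,-1}(β)|² = (-0.158142)² = 0.025009 (the z-rotation phases have unit modulus)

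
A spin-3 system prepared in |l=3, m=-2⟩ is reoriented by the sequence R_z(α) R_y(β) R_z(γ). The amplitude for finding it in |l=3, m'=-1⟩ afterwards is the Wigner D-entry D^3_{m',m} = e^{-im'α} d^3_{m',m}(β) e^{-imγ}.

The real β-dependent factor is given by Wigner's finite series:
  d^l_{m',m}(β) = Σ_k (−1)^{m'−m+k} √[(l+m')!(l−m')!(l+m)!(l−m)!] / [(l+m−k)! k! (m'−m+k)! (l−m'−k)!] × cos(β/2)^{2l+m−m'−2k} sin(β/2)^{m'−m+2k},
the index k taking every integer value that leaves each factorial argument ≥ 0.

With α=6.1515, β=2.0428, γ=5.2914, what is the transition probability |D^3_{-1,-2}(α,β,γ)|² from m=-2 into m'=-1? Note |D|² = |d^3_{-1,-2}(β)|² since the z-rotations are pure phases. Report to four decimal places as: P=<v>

P=0.2060

First d^3_{-1,-2}(β=2.0428), then the phase factors e^{-i(-1)α} and e^{-i(-2)γ}:
With c≡cos(β/2)=0.522172 and s≡sin(β/2)=0.852840, N=[2·24·1·120]^{1/2}=75.894664
The bounds max(0,m−m')=0 and min(l+m,l−m')=1 give 2 terms
  k=0: (−1)^1·75.8947/(24)·0.5222^5·0.8528^1 = -0.104698
  k=1: (−1)^2·75.8947/(12)·0.5222^3·0.8528^3 = +0.558566
d^3_{-1,-2}(2.0428) = -0.104698 +0.558566 = +0.453868
|D^3_{-1,-2}|² = |d^3_{-1,-2}(β)|² = (+0.453868)² = 0.205996 (the z-rotation phases have unit modulus)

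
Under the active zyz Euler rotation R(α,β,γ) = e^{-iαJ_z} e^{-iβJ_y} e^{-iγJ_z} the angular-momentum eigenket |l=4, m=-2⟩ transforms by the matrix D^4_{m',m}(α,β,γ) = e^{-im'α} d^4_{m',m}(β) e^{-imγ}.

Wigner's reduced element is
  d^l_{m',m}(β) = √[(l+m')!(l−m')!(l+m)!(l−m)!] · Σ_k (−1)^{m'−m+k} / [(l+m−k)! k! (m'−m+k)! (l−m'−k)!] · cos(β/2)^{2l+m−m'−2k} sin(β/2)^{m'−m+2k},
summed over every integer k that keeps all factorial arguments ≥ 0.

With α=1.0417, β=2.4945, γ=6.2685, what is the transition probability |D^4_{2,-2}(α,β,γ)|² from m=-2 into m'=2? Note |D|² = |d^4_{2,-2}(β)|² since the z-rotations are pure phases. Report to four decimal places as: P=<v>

D^4_{2,-2}(1.0417,2.4945,6.2685) = e^{-i·2·1.0417}·d^4_{2,-2}(2.4945)·e^{-i·-2·6.2685}. Compute d first:
c=cos(2.4945/2)=0.317931, s=sin(2.4945/2)=0.948114; N=√[720·2·2·720]=1440.000000
k∈{0,1,2} keeps every argument non-negative
  k=0: (−1)^4·1440.0000/(96)·0.3179^4·0.9481^4 = +0.123841
  k=1: (−1)^5·1440.0000/(120)·0.3179^2·0.9481^6 = -0.881069
  k=2: (−1)^6·1440.0000/(1440)·0.3179^0·0.9481^8 = +0.652956
d^4_{2,-2}(2.4945) = +0.123841 -0.881069 +0.652956 = -0.104271
|D^4_{2,-2}|² = |d^4_{2,-2}(β)|² = (-0.104271)² = 0.010873 (the z-rotation phases have unit modulus)

P=0.0109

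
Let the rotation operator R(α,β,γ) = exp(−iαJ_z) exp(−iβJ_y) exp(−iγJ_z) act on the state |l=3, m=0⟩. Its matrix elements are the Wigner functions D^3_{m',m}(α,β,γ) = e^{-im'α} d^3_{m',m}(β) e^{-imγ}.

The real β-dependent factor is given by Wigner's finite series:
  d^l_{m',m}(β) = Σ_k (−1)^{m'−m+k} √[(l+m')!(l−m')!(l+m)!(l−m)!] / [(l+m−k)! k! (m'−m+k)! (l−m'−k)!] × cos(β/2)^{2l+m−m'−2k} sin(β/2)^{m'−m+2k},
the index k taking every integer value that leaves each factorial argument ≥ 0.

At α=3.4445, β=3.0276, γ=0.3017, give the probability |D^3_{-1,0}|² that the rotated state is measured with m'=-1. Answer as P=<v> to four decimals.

Split into d^3_{-1,0}(β=3.0276) × two z-phases.
Half-angle: c=0.056965, s=0.998376. N=√(2·24·6·6)=41.569219
k: max(0,(0)−(-1))=1 … min(3+(0),3−(-1))=3
  k=1: (−1)^0·41.5692/(12)·0.0570^5·0.9984^1 = +0.000002
  k=2: (−1)^1·41.5692/(4)·0.0570^3·0.9984^3 = -0.001912
  k=3: (−1)^2·41.5692/(12)·0.0570^1·0.9984^5 = +0.195737
d^3_{-1,0}(3.0276) = +0.000002 -0.001912 +0.195737 = +0.193828
|D^3_{-1,0}|² = |d^3_{-1,0}(β)|² = (+0.193828)² = 0.037569 (the z-rotation phases have unit modulus)

P=0.0376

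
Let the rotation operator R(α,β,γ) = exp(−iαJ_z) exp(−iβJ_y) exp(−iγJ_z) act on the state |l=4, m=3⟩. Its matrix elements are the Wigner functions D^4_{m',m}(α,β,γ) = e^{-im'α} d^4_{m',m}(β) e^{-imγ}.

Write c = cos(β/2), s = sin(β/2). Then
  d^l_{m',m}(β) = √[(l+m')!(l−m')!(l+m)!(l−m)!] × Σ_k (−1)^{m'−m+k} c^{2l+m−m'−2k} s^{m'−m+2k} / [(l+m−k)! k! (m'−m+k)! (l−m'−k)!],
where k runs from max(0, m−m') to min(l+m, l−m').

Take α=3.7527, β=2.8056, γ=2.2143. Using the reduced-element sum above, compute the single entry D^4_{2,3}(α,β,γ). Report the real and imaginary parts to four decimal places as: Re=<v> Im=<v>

Split into d^4_{2,3}(β=2.8056) × two z-phases.
Half-angle: c=0.167207, s=0.985922. N=√(720·2·5040·1)=2693.993318
The bounds max(0,m−m')=1 and min(l+m,l−m')=2 give 2 terms
  k=1: (−1)^0·2693.9933/(720)·0.1672^7·0.9859^1 = +0.000013
  k=2: (−1)^1·2693.9933/(240)·0.1672^5·0.9859^3 = -0.001406
d^4_{2,3}(2.8056) = +0.000013 -0.001406 = -0.001393
D = (+0.341565-0.939858i)·(-0.001393)·(+0.935997-0.352007i) = +0.000016+0.001392i

Re=0.0000 Im=0.0014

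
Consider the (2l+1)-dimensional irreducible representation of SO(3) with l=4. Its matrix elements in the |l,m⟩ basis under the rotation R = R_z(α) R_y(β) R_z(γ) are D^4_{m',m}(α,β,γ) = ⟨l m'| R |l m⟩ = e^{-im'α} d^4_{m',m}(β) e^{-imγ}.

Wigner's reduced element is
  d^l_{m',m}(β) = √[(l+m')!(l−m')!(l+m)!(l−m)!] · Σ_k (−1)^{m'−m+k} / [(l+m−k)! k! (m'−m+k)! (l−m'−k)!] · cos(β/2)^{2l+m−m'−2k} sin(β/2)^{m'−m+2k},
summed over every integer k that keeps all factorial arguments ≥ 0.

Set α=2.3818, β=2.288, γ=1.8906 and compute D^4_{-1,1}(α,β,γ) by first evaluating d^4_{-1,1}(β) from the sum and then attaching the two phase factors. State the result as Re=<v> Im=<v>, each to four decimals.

D^4_{-1,1}(2.3818,2.288,1.8906) = e^{-i·-1·2.3818}·d^4_{-1,1}(2.288)·e^{-i·1·1.8906}. Compute d first:
Half-angle: c=0.413957, s=0.910297. N=√(6·120·120·6)=720.000000
k: max(0,(1)−(-1))=2 … min(4+(1),4−(-1))=5
  k=2: (−1)^0·720.0000/(72)·0.4140^6·0.9103^2 = +0.041696
  k=3: (−1)^1·720.0000/(24)·0.4140^4·0.9103^4 = -0.604884
  k=4: (−1)^2·720.0000/(48)·0.4140^2·0.9103^6 = +1.462509
  k=5: (−1)^3·720.0000/(720)·0.4140^0·0.9103^8 = -0.471480
d^4_{-1,1}(2.288) = +0.041696 -0.604884 +1.462509 -0.471480 = +0.427840
D = (-0.724979+0.688771i)·(+0.427840)·(-0.314380-0.949297i) = +0.377256+0.201806i

Re=0.3773 Im=0.2018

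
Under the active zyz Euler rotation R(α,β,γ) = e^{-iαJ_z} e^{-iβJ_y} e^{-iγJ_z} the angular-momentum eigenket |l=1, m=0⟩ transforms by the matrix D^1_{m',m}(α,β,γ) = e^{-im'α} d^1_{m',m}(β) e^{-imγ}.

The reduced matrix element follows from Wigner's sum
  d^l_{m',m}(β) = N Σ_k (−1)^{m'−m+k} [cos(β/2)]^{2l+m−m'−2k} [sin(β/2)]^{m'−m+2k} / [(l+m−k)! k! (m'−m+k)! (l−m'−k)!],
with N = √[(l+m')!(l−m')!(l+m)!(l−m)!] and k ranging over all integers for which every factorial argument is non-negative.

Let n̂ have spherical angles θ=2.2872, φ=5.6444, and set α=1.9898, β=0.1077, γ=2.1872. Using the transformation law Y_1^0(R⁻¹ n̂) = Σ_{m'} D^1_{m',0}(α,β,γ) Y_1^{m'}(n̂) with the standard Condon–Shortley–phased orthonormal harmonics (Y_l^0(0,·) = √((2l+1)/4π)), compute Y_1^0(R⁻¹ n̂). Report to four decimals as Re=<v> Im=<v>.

Re=-0.3535 Im=0.0000

Need the full column D^1_{m',0} for m'=−1..1 at α=1.9898, β=0.1077, γ=2.1872.
cos(β/2)=0.998550, sin(β/2)=0.053824
d^1_{-1,0}: single k=1 term ⇒ +0.076008;  D = -0.030924+0.069433i
d^1_{0,0}: k∈[0..1] ⇒ +0.997103 -0.002897 = +0.994206;  D = +0.994206+0.000000i
d^1_{1,0}: single k=0 term ⇒ -0.076008;  D = +0.030924+0.069433i
Y_1^{m'}(θ=2.2872,φ=5.6444) and Σ D·Y over m':
  (-0.0309+0.0694i)·(+0.2092+0.1554i)  (+0.9942+0.0000i)·(-0.3209+0.0000i)  (+0.0309+0.0694i)·(-0.2092+0.1554i)
Y_1^0(R⁻¹ n̂) = -0.353506+0.000000i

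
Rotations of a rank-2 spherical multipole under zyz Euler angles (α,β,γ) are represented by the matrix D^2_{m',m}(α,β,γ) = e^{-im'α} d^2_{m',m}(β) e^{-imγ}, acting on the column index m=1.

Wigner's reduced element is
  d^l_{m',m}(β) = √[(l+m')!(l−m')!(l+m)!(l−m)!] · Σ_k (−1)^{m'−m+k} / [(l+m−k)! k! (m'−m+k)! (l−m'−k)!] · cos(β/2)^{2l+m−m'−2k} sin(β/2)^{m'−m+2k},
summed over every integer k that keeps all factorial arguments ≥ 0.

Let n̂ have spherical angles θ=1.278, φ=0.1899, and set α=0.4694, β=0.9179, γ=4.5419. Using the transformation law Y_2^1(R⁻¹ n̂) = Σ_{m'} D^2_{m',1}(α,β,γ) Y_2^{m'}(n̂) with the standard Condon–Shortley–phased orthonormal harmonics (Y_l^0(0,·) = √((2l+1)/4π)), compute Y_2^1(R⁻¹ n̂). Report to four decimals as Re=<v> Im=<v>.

Need the full column D^2_{m',1} for m'=−2..2 at α=0.4694, β=0.9179, γ=4.5419.
cos(β/2)=0.896518, sin(β/2)=0.443007
d^2_{-2,1}: single k=3 term ⇒ +0.155891;  D = -0.139582+0.069418i
d^2_{-1,1}: k∈[2..3] ⇒ +0.473217 -0.038516 = +0.434701;  D = -0.259563+0.348701i
d^2_{0,1}: k∈[1..2] ⇒ +0.781922 -0.190927 = +0.590995;  D = -0.100271+0.582427i
d^2_{1,1}: k∈[0..1] ⇒ +0.646006 -0.473217 = +0.172788;  D = +0.050883+0.165127i
d^2_{2,1}: single k=0 term ⇒ -0.638437;  D = -0.443664-0.459091i
Y_2^{m'}(θ=1.278,φ=0.1899) and Σ D·Y over m':
  (-0.1396+0.0694i)·(+0.3289-0.1313i)  (-0.2596+0.3487i)·(+0.2097-0.0403i)  (-0.1003+0.5824i)·(-0.2366+0.0000i)  (+0.0509+0.1651i)·(-0.2097-0.0403i)  (-0.4437-0.4591i)·(+0.3289+0.1313i)
Y_2^1(R⁻¹ n̂) = -0.143085-0.258954i

Re=-0.1431 Im=-0.2590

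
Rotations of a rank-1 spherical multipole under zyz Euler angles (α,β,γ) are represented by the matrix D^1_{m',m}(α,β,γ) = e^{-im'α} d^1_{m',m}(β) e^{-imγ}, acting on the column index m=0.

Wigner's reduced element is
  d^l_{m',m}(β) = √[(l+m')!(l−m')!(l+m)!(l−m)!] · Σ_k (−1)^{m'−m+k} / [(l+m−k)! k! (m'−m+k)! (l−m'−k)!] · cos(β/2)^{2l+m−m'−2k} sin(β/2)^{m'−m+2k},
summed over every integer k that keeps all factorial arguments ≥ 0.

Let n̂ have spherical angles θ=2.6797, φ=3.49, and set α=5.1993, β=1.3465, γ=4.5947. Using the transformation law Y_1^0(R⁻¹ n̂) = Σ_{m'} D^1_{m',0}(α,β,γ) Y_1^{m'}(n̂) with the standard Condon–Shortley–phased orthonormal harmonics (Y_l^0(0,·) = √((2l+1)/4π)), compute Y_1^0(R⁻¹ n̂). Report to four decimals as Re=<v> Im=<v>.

Need the full column D^1_{m',0} for m'=−1..1 at α=5.1993, β=1.3465, γ=4.5947.
cos(β/2)=0.781799, sin(β/2)=0.623530
d^1_{-1,0}: single k=1 term ⇒ +0.689394;  D = +0.322566-0.609275i
d^1_{0,0}: k∈[0..1] ⇒ +0.611210 -0.388790 = +0.222420;  D = +0.222420+0.000000i
d^1_{1,0}: single k=0 term ⇒ -0.689394;  D = -0.322566-0.609275i
Y_1^{m'}(θ=2.6797,φ=3.49) and Σ D·Y over m':
  (+0.3226-0.6093i)·(-0.1447+0.0526i)  (+0.2224+0.0000i)·(-0.4374+0.0000i)  (-0.3226-0.6093i)·(+0.1447+0.0526i)
Y_1^0(R⁻¹ n̂) = -0.126596+0.000000i

Re=-0.1266 Im=0.0000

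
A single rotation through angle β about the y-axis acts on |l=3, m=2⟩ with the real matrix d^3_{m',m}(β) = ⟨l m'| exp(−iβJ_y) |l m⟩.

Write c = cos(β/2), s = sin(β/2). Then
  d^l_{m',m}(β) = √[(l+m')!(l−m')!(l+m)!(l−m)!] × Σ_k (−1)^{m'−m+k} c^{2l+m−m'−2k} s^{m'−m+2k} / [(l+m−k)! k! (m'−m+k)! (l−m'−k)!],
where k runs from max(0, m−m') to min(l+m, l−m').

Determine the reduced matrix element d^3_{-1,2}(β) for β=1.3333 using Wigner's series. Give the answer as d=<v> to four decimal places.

d=0.5012

d^3_{-1,2}(β=1.3333) via Wigner's sum:
c=cos(1.3333/2)=0.785898, s=sin(1.3333/2)=0.618357; N=√[2·24·120·1]=75.894664
k: max(0,(2)−(-1))=3 … min(3+(2),3−(-1))=4
  k=3: (−1)^0·75.8947/(12)·0.7859^3·0.6184^3 = +0.725847
  k=4: (−1)^1·75.8947/(24)·0.7859^1·0.6184^5 = -0.224678
d^3_{-1,2}(1.3333) = +0.725847 -0.224678 = +0.501169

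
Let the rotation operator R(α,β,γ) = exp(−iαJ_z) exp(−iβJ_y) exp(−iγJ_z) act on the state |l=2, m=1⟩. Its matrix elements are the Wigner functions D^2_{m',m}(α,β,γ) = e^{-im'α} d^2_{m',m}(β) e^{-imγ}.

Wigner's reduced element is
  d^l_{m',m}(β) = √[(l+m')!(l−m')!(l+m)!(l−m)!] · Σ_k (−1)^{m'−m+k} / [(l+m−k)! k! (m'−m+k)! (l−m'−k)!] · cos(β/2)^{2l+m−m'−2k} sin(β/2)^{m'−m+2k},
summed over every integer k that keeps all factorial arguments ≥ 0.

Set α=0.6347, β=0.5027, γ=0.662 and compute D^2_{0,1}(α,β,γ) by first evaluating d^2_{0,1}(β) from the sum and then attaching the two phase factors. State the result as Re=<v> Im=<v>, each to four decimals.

Split into d^2_{0,1}(β=0.5027) × two z-phases.
Half-angle: c=0.968578, s=0.248712. N=√(2·2·6·1)=4.898979
The bounds max(0,m−m')=1 and min(l+m,l−m')=2 give 2 terms
  k=1: (−1)^0·4.8990/(2)·0.9686^3·0.2487^1 = +0.553573
  k=2: (−1)^1·4.8990/(2)·0.9686^1·0.2487^3 = -0.036501
d^2_{0,1}(0.5027) = +0.553573 -0.036501 = +0.517073
D = (+1.000000+0.000000i)·(+0.517073)·(+0.788764-0.614696i) = +0.407849-0.317842i

Re=0.4078 Im=-0.3178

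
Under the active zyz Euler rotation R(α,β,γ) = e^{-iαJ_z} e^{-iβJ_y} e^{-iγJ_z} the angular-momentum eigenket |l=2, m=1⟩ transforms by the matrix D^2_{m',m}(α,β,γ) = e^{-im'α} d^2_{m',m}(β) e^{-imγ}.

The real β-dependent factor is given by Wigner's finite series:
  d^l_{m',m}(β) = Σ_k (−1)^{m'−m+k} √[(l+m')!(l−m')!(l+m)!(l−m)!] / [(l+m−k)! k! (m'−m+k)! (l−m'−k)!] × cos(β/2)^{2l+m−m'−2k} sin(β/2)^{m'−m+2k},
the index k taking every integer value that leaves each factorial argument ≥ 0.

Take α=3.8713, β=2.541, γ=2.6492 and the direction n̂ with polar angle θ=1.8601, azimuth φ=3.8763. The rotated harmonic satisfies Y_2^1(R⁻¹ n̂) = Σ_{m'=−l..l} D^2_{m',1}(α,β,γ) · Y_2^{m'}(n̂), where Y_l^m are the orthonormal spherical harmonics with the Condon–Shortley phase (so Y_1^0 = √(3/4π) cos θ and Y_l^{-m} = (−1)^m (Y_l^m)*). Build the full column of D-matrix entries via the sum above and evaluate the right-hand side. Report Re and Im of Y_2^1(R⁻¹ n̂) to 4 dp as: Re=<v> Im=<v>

Re=-0.3343 Im=-0.1761

Need the full column D^2_{m',1} for m'=−2..2 at α=3.8713, β=2.541, γ=2.6492.
cos(β/2)=0.295803, sin(β/2)=0.955249
d^2_{-2,1}: single k=3 term ⇒ +0.515683;  D = +0.191761-0.478703i
d^2_{-1,1}: k∈[2..3] ⇒ +0.239530 -0.832657 = -0.593127;  D = -0.202655-0.557432i
d^2_{0,1}: k∈[1..2] ⇒ +0.060562 -0.631580 = -0.571018;  D = +0.503183+0.269940i
d^2_{1,1}: k∈[0..1] ⇒ +0.007656 -0.239530 = -0.231874;  D = -0.225375+0.054512i
d^2_{2,1}: single k=0 term ⇒ -0.049449;  D = +0.028075-0.040706i
Y_2^{m'}(θ=1.8601,φ=3.8763) and Σ D·Y over m':
  (+0.1918-0.4787i)·(+0.0359-0.3530i)  (-0.2027-0.5574i)·(+0.1567-0.1416i)  (+0.5032+0.2699i)·(-0.2384+0.0000i)  (-0.2254+0.0545i)·(-0.1567-0.1416i)  (+0.0281-0.0407i)·(+0.0359+0.3530i)
Y_2^1(R⁻¹ n̂) = -0.334331-0.176093i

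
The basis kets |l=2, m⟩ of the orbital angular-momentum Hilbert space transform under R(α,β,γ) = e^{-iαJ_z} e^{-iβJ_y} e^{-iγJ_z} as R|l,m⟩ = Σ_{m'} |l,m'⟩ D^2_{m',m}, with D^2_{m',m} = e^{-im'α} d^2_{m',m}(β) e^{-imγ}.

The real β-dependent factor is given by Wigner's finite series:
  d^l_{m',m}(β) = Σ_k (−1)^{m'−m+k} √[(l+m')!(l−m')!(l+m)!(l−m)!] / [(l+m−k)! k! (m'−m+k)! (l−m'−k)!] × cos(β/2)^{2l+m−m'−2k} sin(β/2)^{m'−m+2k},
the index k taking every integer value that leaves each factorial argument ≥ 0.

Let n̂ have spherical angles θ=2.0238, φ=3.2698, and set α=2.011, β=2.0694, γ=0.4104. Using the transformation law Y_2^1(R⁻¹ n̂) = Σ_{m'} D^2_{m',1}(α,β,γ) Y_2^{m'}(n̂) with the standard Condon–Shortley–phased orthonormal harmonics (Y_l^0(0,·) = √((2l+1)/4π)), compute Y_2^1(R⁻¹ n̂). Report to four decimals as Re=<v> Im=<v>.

Re=-0.1999 Im=-0.2387

Need the full column D^2_{m',1} for m'=−2..2 at α=2.011, β=2.0694, γ=0.4104.
cos(β/2)=0.510784, sin(β/2)=0.859709
d^2_{-2,1}: single k=3 term ⇒ +0.649115;  D = -0.578728-0.293980i
d^2_{-1,1}: k∈[2..3] ⇒ +0.578494 -0.546269 = +0.032225;  D = -0.000960+0.032211i
d^2_{0,1}: k∈[1..2] ⇒ +0.280633 -0.795001 = -0.514368;  D = -0.471655+0.205220i
d^2_{1,1}: k∈[0..1] ⇒ +0.068069 -0.578494 = -0.510425;  D = +0.383676+0.336640i
d^2_{2,1}: single k=0 term ⇒ -0.229136;  D = +0.063321-0.220213i
Y_2^{m'}(θ=2.0238,φ=3.2698) and Σ D·Y over m':
  (-0.5787-0.2940i)·(+0.3021-0.0792i)  (-0.0010+0.0322i)·(+0.3015-0.0389i)  (-0.4717+0.2052i)·(-0.1341+0.0000i)  (+0.3837+0.3366i)·(-0.3015-0.0389i)  (+0.0633-0.2202i)·(+0.3021+0.0792i)
Y_2^1(R⁻¹ n̂) = -0.199899-0.238672i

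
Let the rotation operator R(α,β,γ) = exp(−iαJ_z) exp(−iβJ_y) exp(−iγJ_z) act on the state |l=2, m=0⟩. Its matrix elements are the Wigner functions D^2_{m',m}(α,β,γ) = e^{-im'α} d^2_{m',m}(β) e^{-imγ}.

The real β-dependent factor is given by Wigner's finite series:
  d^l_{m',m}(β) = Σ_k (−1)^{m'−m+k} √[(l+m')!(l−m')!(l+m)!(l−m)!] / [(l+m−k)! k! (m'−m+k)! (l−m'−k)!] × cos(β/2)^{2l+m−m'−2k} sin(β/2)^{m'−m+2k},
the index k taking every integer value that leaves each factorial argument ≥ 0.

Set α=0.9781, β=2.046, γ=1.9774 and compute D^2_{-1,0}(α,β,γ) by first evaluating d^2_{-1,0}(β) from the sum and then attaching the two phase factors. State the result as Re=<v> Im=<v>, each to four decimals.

Re=-0.2783 Im=-0.4133

D^2_{-1,0}(0.9781,2.046,1.9774) = e^{-i·-1·0.9781}·d^2_{-1,0}(2.046)·e^{-i·0·1.9774}. Compute d first:
c=cos(2.046/2)=0.520807, s=sin(2.046/2)=0.853674; N=√[1·6·2·2]=4.898979
k∈{1,2} keeps every argument non-negative
  k=1: (−1)^0·4.8990/(2)·0.5208^3·0.8537^1 = +0.295392
  k=2: (−1)^1·4.8990/(2)·0.5208^1·0.8537^3 = -0.793650
d^2_{-1,0}(2.046) = +0.295392 -0.793650 = -0.498258
D = (+0.558599+0.829438i)·(-0.498258)·(+1.000000+0.000000i) = -0.278327-0.413274i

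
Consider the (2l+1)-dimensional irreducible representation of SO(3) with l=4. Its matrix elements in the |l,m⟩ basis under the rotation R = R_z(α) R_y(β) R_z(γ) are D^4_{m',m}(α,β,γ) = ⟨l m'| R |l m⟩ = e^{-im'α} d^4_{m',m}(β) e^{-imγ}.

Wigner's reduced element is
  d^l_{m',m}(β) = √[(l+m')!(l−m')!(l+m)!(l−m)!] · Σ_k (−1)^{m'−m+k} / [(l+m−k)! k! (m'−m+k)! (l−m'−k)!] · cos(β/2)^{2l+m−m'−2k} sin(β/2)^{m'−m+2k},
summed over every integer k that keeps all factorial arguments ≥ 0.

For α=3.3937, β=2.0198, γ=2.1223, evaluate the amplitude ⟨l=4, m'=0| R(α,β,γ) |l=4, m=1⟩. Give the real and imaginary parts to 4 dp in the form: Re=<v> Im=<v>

Re=-0.1926 Im=-0.3130

Split into d^4_{0,1}(β=2.0198) × two z-phases.
With c≡cos(β/2)=0.531945 and s≡sin(β/2)=0.846779, N=[24·24·120·6]^{1/2}=643.987578
k: max(0,(1)−(0))=1 … min(4+(1),4−(0))=4
  k=1: (−1)^0·643.9876/(144)·0.5319^7·0.8468^1 = +0.045641
  k=2: (−1)^1·643.9876/(24)·0.5319^5·0.8468^3 = -0.693923
  k=3: (−1)^2·643.9876/(24)·0.5319^3·0.8468^5 = +1.758397
  k=4: (−1)^3·643.9876/(144)·0.5319^1·0.8468^7 = -0.742628
d^4_{0,1}(2.0198) = +0.045641 -0.693923 +1.758397 -0.742628 = +0.367487
Attach z-rotation phases: D = e^{-i(0)(3.3937)}·(+0.367487)·e^{-i(1)(2.1223)} = -0.192552-0.313002i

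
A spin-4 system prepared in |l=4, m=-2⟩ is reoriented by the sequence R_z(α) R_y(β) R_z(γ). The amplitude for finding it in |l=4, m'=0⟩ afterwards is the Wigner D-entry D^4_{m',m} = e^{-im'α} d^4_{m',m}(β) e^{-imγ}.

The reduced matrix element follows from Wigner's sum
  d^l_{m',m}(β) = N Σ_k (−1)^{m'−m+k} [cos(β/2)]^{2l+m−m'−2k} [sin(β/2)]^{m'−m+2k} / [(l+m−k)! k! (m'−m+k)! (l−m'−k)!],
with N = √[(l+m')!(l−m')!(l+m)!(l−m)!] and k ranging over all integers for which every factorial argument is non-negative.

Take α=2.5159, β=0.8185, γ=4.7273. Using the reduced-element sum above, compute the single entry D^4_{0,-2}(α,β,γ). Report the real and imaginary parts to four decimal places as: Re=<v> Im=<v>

Re=-0.4778 Im=-0.0143

First d^4_{0,-2}(β=0.8185), then the phase factors e^{-i(0)α} and e^{-i(-2)γ}:
c=cos(0.8185/2)=0.917420, s=sin(0.8185/2)=0.397921; N=√[24·24·2·720]=910.735966
k∈{0,1,2} keeps every argument non-negative
  k=0: (−1)^2·910.7360/(96)·0.9174^6·0.3979^2 = +0.895620
  k=1: (−1)^3·910.7360/(36)·0.9174^4·0.3979^4 = -0.449315
  k=2: (−1)^4·910.7360/(96)·0.9174^2·0.3979^6 = +0.031699
d^4_{0,-2}(0.8185) = +0.895620 -0.449315 +0.031699 = +0.478003
D = (+1.000000+0.000000i)·(+0.478003)·(-0.999555-0.029818i) = -0.477791-0.014253i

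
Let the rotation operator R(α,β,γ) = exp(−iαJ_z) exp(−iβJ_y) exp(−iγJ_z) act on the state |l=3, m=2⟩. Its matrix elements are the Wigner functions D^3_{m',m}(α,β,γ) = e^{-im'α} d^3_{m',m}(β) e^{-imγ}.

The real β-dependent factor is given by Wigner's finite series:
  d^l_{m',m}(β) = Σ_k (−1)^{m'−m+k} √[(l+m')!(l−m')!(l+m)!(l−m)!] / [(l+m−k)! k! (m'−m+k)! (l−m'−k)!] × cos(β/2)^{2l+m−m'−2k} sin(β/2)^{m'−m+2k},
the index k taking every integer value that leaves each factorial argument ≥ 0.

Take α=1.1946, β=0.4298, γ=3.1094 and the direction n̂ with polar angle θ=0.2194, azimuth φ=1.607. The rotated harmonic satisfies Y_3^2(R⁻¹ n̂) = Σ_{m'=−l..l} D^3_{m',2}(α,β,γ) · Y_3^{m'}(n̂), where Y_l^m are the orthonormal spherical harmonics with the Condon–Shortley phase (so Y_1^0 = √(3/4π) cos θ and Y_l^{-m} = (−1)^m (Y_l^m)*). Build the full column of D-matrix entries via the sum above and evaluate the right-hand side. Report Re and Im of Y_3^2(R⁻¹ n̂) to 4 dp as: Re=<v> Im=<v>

Need the full column D^3_{m',2} for m'=−3..3 at α=1.1946, β=0.4298, γ=3.1094.
cos(β/2)=0.976998, sin(β/2)=0.213250
d^3_{-3,2}: single k=5 term ⇒ +0.001055;  D = -0.000923-0.000512i
d^3_{-2,2}: k∈[4..5] ⇒ +0.009870 -0.000094 = +0.009776;  D = -0.007552+0.006208i
d^3_{-1,2}: k∈[3..4] ⇒ +0.057197 -0.001362 = +0.055835;  D = +0.017129+0.053142i
d^3_{0,2}: k∈[2..3] ⇒ +0.226940 -0.010812 = +0.216129;  D = +0.215681+0.013906i
d^3_{1,2}: k∈[1..2] ⇒ +0.600283 -0.057197 = +0.543086;  D = +0.231607-0.491223i
d^3_{2,2}: k∈[0..1] ⇒ +0.869684 -0.207167 = +0.662516;  D = -0.453541-0.482937i
d^3_{3,2}: single k=0 term ⇒ -0.464977;  D = +0.432183-0.171529i
Y_3^{m'}(θ=0.2194,φ=1.607) and Σ D·Y over m':
  (-0.0009-0.0005i)·(+0.0005+0.0043i)  (-0.0076+0.0062i)·(-0.0471+0.0034i)  (+0.0171+0.0531i)·(-0.0096-0.2645i)  (+0.2157+0.0139i)·(+0.6422+0.0000i)  (+0.2316-0.4912i)·(+0.0096-0.2645i)  (-0.4535-0.4829i)·(-0.0471-0.0034i)  (+0.4322-0.1715i)·(-0.0005+0.0043i)
Y_3^2(R⁻¹ n̂) = +0.045274-0.036166i

Re=0.0453 Im=-0.0362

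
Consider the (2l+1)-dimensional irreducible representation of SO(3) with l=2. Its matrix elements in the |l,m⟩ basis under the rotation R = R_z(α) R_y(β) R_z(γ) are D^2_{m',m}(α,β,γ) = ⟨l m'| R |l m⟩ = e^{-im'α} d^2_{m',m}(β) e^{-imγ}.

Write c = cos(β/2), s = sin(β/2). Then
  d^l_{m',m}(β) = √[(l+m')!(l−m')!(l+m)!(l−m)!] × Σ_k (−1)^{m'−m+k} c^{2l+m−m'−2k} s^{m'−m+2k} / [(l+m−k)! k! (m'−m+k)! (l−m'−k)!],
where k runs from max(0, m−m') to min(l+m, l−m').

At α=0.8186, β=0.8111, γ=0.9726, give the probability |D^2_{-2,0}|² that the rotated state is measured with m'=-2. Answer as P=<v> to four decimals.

D^2_{-2,0}(0.8186,0.8111,0.9726) = e^{-i·-2·0.8186}·d^2_{-2,0}(0.8111)·e^{-i·0·0.9726}. Compute d first:
With c≡cos(β/2)=0.918886 and s≡sin(β/2)=0.394524, N=[1·24·2·2]^{1/2}=9.797959
k∈{2} keeps every argument non-negative
  k=2: (−1)^0·9.7980/(4)·0.9189^2·0.3945^2 = +0.321918
d^2_{-2,0}(0.8111) = +0.321918
|D^2_{-2,0}|² = |d^2_{-2,0}(β)|² = (+0.321918)² = 0.103631 (the z-rotation phases have unit modulus)

P=0.1036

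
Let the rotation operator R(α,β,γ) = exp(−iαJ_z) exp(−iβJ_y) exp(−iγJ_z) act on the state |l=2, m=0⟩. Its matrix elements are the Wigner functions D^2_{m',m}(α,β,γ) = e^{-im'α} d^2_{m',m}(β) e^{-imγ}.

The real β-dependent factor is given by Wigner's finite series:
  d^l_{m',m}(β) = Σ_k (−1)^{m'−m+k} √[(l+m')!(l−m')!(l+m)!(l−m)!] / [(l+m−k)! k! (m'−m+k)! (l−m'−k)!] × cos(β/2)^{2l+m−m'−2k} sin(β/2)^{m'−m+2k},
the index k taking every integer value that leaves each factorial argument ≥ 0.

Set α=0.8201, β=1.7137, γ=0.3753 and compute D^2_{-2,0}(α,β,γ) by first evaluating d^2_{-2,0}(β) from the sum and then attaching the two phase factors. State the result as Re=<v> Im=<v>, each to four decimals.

Split into d^2_{-2,0}(β=1.7137) × two z-phases.
With c≡cos(β/2)=0.654821 and s≡sin(β/2)=0.755784, N=[1·24·2·2]^{1/2}=9.797959
The bounds max(0,m−m')=2 and min(l+m,l−m')=2 give 1 term
  k=2: (−1)^0·9.7980/(4)·0.6548^2·0.7558^2 = +0.599952
d^2_{-2,0}(1.7137) = +0.599952
D = (-0.069348+0.997593i)·(+0.599952)·(+1.000000+0.000000i) = -0.041605+0.598507i

Re=-0.0416 Im=0.5985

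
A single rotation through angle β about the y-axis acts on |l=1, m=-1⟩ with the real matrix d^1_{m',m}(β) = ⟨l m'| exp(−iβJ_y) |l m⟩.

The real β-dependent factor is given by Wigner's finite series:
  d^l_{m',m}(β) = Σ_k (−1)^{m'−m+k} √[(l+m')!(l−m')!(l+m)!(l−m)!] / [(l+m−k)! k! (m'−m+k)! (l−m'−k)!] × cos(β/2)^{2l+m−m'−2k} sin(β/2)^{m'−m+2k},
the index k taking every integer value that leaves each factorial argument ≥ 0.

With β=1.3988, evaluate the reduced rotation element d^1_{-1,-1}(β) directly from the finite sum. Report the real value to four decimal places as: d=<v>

d=0.5856

d^1_{-1,-1}(β=1.3988) via Wigner's sum:
Half-angle: c=0.765229, s=0.643759. N=√(1·2·1·2)=2.000000
k: max(0,(-1)−(-1))=0 … min(1+(-1),1−(-1))=0
  k=0: (−1)^0·2.0000/(2)·0.7652^2·0.6438^0 = +0.585575
d^1_{-1,-1}(1.3988) = +0.585575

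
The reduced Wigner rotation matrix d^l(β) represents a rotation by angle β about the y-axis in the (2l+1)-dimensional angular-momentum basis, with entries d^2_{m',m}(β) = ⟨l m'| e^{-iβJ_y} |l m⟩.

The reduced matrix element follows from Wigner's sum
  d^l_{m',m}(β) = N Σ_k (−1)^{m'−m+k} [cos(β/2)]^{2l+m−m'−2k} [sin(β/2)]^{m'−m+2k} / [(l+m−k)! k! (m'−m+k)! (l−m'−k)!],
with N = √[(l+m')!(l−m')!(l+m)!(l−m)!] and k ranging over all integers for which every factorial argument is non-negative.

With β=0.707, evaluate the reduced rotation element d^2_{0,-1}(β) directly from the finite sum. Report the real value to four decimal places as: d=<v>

d^2_{0,-1}(β=0.707) via Wigner's sum:
With c≡cos(β/2)=0.938167 and s≡sin(β/2)=0.346184, N=[2·2·1·6]^{1/2}=4.898979
Admissible k: 0..1 (factorial args all ≥0)
  k=0: (−1)^1·4.8990/(2)·0.9382^3·0.3462^1 = -0.700200
  k=1: (−1)^2·4.8990/(2)·0.9382^1·0.3462^3 = +0.095340
d^2_{0,-1}(0.707) = -0.700200 +0.095340 = -0.604860

d=-0.6049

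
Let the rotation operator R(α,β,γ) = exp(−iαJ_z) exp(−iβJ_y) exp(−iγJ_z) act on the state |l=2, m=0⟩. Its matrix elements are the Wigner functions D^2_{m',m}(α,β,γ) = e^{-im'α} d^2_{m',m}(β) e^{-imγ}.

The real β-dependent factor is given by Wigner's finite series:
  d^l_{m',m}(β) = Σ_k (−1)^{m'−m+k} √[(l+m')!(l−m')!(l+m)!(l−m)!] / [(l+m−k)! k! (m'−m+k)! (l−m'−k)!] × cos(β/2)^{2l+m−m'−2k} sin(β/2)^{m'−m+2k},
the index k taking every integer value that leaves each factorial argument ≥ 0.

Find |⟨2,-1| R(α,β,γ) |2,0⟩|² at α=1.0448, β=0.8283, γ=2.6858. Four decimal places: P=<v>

D^2_{-1,0}(1.0448,0.8283,2.6858) = e^{-i·-1·1.0448}·d^2_{-1,0}(0.8283)·e^{-i·0·2.6858}. Compute d first:
Half-angle: c=0.915459, s=0.402412. N=√(1·6·2·2)=4.898979
The bounds max(0,m−m')=1 and min(l+m,l−m')=2 give 2 terms
  k=1: (−1)^0·4.8990/(2)·0.9155^3·0.4024^1 = +0.756245
  k=2: (−1)^1·4.8990/(2)·0.9155^1·0.4024^3 = -0.146126
d^2_{-1,0}(0.8283) = +0.756245 -0.146126 = +0.610120
|D^2_{-1,0}|² = |d^2_{-1,0}(β)|² = (+0.610120)² = 0.372246 (the z-rotation phases have unit modulus)

P=0.3722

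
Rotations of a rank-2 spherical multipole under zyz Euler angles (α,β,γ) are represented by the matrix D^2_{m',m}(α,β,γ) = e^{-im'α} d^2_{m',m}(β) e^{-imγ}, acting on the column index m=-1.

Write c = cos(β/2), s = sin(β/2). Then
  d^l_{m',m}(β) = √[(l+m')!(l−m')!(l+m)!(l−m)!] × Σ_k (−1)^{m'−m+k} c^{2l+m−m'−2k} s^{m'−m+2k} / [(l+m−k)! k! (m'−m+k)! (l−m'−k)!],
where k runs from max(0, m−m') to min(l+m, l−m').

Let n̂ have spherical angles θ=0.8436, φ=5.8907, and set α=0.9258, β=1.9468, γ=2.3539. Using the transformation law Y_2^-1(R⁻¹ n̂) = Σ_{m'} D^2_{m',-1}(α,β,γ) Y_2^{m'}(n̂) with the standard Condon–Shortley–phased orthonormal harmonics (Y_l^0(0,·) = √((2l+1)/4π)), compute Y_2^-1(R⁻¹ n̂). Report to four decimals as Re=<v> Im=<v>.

Need the full column D^2_{m',-1} for m'=−2..2 at α=0.9258, β=1.9468, γ=2.3539.
cos(β/2)=0.562492, sin(β/2)=0.826803
d^2_{-2,-1}: single k=1 term ⇒ +0.294293;  D = -0.142868-0.257289i
d^2_{-1,-1}: k∈[0..1] ⇒ +0.100107 -0.648870 = -0.548763;  D = +0.543538+0.075547i
d^2_{0,-1}: k∈[0..1] ⇒ -0.360434 +0.778749 = +0.418315;  D = -0.295114+0.296472i
d^2_{1,-1}: k∈[0..1] ⇒ +0.648870 -0.467313 = +0.181556;  D = +0.025820+0.179711i
d^2_{2,-1}: single k=0 term ⇒ -0.635846;  D = -0.557305-0.306124i
Y_2^{m'}(θ=0.8436,φ=5.8907) and Σ D·Y over m':
  (-0.1429-0.2573i)·(+0.1525+0.1524i)  (+0.5435+0.0755i)·(+0.3545+0.1467i)  (-0.2951+0.2965i)·(+0.1028+0.0000i)  (+0.0258+0.1797i)·(-0.3545+0.1467i)  (-0.5573-0.3061i)·(+0.1525-0.1524i)
Y_2^-1(R⁻¹ n̂) = +0.001530+0.054316i

Re=0.0015 Im=0.0543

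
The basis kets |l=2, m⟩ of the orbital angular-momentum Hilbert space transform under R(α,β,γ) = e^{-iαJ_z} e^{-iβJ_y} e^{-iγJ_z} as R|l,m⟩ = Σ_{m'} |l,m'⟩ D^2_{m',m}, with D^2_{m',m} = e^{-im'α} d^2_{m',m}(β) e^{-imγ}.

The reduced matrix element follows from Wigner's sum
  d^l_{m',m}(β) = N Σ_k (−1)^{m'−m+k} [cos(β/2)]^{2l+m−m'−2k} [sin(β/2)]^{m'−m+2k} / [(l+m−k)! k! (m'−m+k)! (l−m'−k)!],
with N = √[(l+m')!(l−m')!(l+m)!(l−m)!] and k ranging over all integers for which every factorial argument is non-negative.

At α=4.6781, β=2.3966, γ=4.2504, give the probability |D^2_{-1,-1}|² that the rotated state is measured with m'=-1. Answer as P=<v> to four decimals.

P=0.1070

Split into d^2_{-1,-1}(β=2.3966) × two z-phases.
c=cos(2.3966/2)=0.363942, s=sin(2.3966/2)=0.931422; N=√[1·6·1·6]=6.000000
k: max(0,(-1)−(-1))=0 … min(2+(-1),2−(-1))=1
  k=0: (−1)^0·6.0000/(6)·0.3639^4·0.9314^0 = +0.017544
  k=1: (−1)^1·6.0000/(2)·0.3639^2·0.9314^2 = -0.344729
d^2_{-1,-1}(2.3966) = +0.017544 -0.344729 = -0.327185
|D^2_{-1,-1}|² = |d^2_{-1,-1}(β)|² = (-0.327185)² = 0.107050 (the z-rotation phases have unit modulus)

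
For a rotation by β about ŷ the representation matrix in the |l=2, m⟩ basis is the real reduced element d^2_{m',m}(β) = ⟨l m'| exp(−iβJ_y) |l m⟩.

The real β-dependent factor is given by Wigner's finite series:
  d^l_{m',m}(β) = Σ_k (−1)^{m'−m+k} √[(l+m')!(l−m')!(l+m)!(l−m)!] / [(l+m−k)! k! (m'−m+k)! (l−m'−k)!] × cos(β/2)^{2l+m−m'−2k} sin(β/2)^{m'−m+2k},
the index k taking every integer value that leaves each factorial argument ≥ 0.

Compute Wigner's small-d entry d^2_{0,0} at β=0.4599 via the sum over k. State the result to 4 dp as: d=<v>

d^2_{0,0}(β=0.4599) via Wigner's sum:
With c≡cos(β/2)=0.973678 and s≡sin(β/2)=0.227929, N=[2·2·2·2]^{1/2}=4.000000
Admissible k: 0..2 (factorial args all ≥0)
  k=0: (−1)^0·4.0000/(4)·0.9737^4·0.2279^0 = +0.898796
  k=1: (−1)^1·4.0000/(1)·0.9737^2·0.2279^2 = -0.197010
  k=2: (−1)^2·4.0000/(4)·0.9737^0·0.2279^4 = +0.002699
d^2_{0,0}(0.4599) = +0.898796 -0.197010 +0.002699 = +0.704484

d=0.7045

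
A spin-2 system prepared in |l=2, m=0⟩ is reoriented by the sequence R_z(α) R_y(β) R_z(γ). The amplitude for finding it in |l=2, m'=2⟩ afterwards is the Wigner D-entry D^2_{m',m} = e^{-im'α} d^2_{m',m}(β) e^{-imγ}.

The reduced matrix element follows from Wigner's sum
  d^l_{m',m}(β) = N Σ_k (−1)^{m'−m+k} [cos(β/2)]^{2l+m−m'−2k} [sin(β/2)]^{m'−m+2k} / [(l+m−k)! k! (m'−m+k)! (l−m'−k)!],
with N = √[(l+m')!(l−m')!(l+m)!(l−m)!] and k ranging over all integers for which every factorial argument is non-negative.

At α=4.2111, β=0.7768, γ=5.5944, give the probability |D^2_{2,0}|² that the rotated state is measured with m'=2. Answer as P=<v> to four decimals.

Split into d^2_{2,0}(β=0.7768) × two z-phases.
c=cos(0.7768/2)=0.925516, s=sin(0.7768/2)=0.378708; N=√[24·1·2·2]=9.797959
Admissible k: 0..0 (factorial args all ≥0)
  k=0: (−1)^2·9.7980/(4)·0.9255^2·0.3787^2 = +0.300921
d^2_{2,0}(0.7768) = +0.300921
|D^2_{2,0}|² = |d^2_{2,0}(β)|² = (+0.300921)² = 0.090554 (the z-rotation phases have unit modulus)

P=0.0906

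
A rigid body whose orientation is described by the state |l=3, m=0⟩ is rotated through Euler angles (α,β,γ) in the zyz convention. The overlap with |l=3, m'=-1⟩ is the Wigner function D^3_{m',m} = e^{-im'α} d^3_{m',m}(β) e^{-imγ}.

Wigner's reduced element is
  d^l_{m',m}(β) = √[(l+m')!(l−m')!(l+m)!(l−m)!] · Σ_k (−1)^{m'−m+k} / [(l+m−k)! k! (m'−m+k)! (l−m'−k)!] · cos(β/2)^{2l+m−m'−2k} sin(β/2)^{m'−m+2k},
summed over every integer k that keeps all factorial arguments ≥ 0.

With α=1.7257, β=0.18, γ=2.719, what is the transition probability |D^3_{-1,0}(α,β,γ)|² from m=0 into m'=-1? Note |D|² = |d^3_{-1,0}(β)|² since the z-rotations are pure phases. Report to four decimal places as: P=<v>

P=0.0886

Split into d^3_{-1,0}(β=0.18) × two z-phases.
c=cos(0.18/2)=0.995953, s=sin(0.18/2)=0.089879; N=√[2·24·6·6]=41.569219
The bounds max(0,m−m')=1 and min(l+m,l−m')=3 give 3 terms
  k=1: (−1)^0·41.5692/(12)·0.9960^5·0.0899^1 = +0.305099
  k=2: (−1)^1·41.5692/(4)·0.9960^3·0.0899^3 = -0.007454
  k=3: (−1)^2·41.5692/(12)·0.9960^1·0.0899^5 = +0.000020
d^3_{-1,0}(0.18) = +0.305099 -0.007454 +0.000020 = +0.297665
|D^3_{-1,0}|² = |d^3_{-1,0}(β)|² = (+0.297665)² = 0.088604 (the z-rotation phases have unit modulus)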